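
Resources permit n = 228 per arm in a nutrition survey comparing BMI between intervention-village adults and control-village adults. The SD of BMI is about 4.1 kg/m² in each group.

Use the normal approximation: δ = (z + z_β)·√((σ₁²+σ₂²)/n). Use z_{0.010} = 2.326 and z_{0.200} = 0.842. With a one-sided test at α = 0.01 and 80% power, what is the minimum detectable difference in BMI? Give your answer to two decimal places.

δ = (z_α + z_β) · √((σ₁²+σ₂²)/n)
  = (2.326 + 0.842) · √(33.62/228)
  = 3.168 · √0.14746
  = 3.168 · 0.3840
  = 1.2165

Minimum detectable difference ≈ 1.22 kg/m²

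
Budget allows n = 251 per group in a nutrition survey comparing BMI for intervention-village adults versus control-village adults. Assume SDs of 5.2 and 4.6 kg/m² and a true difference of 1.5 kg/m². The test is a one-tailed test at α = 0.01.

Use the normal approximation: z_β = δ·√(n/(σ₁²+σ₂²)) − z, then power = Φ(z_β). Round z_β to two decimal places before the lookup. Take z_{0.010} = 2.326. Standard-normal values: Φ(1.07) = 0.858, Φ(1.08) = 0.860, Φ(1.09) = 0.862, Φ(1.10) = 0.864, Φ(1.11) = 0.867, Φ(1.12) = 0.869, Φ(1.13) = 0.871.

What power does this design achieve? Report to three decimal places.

Power ≈ 0.864

z_β = δ·√(n/(σ₁²+σ₂²)) − z_α
    = 1.5 · √(251/48.2) − 2.326
    = 1.5 · 2.28199 − 2.326
    = 3.4230 − 2.326 = 1.0970 → 1.10
Power = Φ(1.10) = 0.864.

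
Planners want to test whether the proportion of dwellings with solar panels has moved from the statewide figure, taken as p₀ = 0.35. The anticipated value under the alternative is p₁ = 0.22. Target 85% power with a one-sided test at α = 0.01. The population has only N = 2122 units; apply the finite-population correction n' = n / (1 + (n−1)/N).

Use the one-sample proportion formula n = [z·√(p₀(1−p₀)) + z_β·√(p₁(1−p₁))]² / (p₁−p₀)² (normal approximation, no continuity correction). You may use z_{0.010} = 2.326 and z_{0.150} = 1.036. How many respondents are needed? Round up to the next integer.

n = [z_α·√(p₀q₀) + z_β·√(p₁q₁)]² / (p₁ − p₀)²
  = [2.326·√(0.35·0.65) + 1.036·√(0.22·0.78)]² / (-0.13)²
  = [2.326·0.4770 + 1.036·0.4142]² / 0.0169
  = [1.5386]² / 0.0169
  = 140.07
Finite-population correction (N = 2122): 140.07 / (1 + (140.07 − 1)/2122) = 131.46.
Round up → n = 132.

n = 132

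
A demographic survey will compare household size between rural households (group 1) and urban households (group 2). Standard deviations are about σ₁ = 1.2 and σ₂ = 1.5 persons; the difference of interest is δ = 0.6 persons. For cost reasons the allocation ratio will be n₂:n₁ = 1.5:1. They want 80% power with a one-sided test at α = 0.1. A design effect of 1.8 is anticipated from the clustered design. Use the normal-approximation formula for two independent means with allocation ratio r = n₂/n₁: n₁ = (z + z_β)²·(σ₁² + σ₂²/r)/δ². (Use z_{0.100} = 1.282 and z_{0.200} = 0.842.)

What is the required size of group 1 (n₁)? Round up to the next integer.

n₁ = (z_α + z_β)² · (σ₁² + σ₂²/r) / δ²
   = (1.282 + 0.842)² · (1.2² + 1.5²/1.5) / 0.6²
   = 4.5114 · (1.44 + 1.5) / 0.36
   = 4.5114 · 2.94 / 0.36
   = 36.84
Design effect: 1.8 × 36.84 = 66.32.
Round up → n₁ = 67; n₂ = r·n₁ = 1.5 × 67 = 101.

n₁ = 67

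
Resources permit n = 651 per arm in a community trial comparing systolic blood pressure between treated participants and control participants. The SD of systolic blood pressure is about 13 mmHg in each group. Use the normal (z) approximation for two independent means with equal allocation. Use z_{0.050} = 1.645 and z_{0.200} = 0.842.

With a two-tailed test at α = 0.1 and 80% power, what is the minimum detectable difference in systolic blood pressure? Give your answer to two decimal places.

δ = (z_{α/2} + z_β) · √((σ₁²+σ₂²)/n)
  = (1.645 + 0.842) · √(338/651)
  = 2.487 · √0.5192
  = 2.487 · 0.7206
  = 1.7920

Minimum detectable difference ≈ 1.79 mmHg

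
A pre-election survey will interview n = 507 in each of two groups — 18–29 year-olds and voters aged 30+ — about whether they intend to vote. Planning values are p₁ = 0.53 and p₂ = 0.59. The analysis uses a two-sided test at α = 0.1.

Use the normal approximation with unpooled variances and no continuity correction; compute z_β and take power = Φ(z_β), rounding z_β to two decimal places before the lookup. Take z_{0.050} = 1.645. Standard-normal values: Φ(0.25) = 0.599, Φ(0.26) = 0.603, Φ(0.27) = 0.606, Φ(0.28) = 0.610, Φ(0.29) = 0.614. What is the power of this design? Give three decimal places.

Power ≈ 0.610

z_β = |p₁−p₂|·√(n/[p₁q₁+p₂q₂]) − z_{α/2}
    = 0.06 · √(507/0.4910) − 1.645
    = 0.06 · 32.1339 − 1.645
    = 1.9280 − 1.645 = 0.2830 → 0.28
Power = Φ(0.28) = 0.610.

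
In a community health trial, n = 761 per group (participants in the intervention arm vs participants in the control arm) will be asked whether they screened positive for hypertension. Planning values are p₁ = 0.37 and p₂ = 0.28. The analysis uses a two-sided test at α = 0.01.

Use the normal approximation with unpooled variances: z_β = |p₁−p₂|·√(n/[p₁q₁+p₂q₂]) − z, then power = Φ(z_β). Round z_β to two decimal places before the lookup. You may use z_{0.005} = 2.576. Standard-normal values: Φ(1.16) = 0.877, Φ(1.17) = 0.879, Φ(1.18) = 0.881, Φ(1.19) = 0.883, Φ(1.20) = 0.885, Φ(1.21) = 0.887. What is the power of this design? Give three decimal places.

z_β = |p₁−p₂|·√(n/[p₁q₁+p₂q₂]) − z_{α/2}
    = 0.09 · √(761/0.4347) − 2.576
    = 0.09 · 41.8406 − 2.576
    = 3.7657 − 2.576 = 1.1897 → 1.19
Power = Φ(1.19) = 0.883.

Power ≈ 0.883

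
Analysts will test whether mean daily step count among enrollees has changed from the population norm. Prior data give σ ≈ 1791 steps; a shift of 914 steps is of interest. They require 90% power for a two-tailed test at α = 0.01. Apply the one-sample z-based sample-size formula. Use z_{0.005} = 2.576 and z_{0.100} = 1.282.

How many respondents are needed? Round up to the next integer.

n = 58

n = (z_{α/2} + z_β)² · σ² / δ²
  = (2.576 + 1.282)² · 1791² / 914²
  = 14.8842 · 3207681 / 835396
  = 57.15
Round up → n = 58.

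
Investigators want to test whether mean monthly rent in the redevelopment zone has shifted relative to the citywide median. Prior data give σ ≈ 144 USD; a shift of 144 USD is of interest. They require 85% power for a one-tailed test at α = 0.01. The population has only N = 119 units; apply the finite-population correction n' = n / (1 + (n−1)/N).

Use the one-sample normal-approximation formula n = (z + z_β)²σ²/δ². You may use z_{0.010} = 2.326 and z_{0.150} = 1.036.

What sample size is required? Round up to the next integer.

n = (z_α + z_β)² · σ² / δ²
  = (2.326 + 1.036)² · 144² / 144²
  = 11.3030 · 20736 / 20736
  = 11.30
Finite-population correction (N = 119): 11.30 / (1 + (11.30 − 1)/119) = 10.40.
Round up → n = 11.

n = 11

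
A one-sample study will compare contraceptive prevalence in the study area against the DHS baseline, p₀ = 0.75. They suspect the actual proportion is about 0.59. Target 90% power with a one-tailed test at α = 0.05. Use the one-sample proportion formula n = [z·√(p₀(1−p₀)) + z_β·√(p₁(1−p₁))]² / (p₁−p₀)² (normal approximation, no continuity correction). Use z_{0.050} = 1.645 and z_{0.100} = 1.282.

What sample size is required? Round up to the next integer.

n = [z_α·√(p₀q₀) + z_β·√(p₁q₁)]² / (p₁ − p₀)²
  = [1.645·√(0.75·0.25) + 1.282·√(0.59·0.41)]² / (-0.16)²
  = [1.645·0.4330 + 1.282·0.4918]² / 0.0256
  = [1.3428]² / 0.0256
  = 70.44
Round up → n = 71.

n = 71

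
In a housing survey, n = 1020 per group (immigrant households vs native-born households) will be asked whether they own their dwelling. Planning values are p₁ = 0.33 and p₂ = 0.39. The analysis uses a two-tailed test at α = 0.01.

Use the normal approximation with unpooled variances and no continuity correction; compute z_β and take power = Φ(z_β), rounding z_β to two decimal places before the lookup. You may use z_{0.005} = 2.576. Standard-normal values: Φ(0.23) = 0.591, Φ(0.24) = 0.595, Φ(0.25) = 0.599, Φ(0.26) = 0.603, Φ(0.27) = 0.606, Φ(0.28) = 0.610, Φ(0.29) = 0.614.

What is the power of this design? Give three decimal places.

Power ≈ 0.599

z_β = |p₁−p₂|·√(n/[p₁q₁+p₂q₂]) − z_{α/2}
    = 0.06 · √(1020/0.4590) − 2.576
    = 0.06 · 47.1405 − 2.576
    = 2.8284 − 2.576 = 0.2524 → 0.25
Power = Φ(0.25) = 0.599.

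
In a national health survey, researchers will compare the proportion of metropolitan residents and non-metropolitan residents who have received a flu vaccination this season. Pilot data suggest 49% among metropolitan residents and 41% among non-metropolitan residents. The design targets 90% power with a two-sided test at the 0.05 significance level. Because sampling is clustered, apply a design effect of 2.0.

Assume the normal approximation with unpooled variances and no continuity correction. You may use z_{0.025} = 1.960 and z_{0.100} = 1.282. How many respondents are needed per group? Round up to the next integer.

n = (z_{α/2} + z_β)² · [p₁(1−p₁) + p₂(1−p₂)] / (p₁ − p₂)²
  = (1.960 + 1.282)² · (0.49·0.51 + 0.41·0.59) / (0.08)²
  = (3.242)² · (0.2499 + 0.2419) / 0.0064
  = 10.5106 · 0.4918 / 0.0064
  = 807.67
Design effect: 2.0 × 807.67 = 1615.34.
Round up → n = 1616 per group.

n = 1616 per group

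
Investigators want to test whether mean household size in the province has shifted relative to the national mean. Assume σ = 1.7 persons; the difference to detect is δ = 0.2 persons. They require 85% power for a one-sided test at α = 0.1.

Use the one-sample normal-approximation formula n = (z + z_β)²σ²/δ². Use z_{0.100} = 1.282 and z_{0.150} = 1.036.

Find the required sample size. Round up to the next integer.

n = (z_α + z_β)² · σ² / δ²
  = (1.282 + 1.036)² · 1.7² / 0.2²
  = 5.3731 · 2.89 / 0.04
  = 388.21
Round up → n = 389.

n = 389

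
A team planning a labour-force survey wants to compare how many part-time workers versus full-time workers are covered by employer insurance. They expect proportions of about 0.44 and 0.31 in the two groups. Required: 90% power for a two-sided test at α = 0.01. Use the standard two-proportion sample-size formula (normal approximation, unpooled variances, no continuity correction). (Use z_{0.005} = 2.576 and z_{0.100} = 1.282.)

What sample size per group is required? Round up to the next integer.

n = 406 per group

n = (z_{α/2} + z_β)² · [p₁(1−p₁) + p₂(1−p₂)] / (p₁ − p₂)²
  = (2.576 + 1.282)² · (0.44·0.56 + 0.31·0.69) / (0.13)²
  = (3.858)² · (0.2464 + 0.2139) / 0.0169
  = 14.8842 · 0.4603 / 0.0169
  = 405.40
Round up → n = 406 per group.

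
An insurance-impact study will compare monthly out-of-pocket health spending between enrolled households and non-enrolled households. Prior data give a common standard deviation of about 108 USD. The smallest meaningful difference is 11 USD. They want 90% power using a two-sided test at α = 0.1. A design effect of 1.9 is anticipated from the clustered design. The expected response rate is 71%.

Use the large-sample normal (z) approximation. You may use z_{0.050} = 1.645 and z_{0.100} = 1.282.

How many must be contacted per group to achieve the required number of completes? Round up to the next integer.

n = (z_{α/2} + z_β)² · (σ₁² + σ₂²) / δ²
  = (1.645 + 1.282)² · (2·108² = 23328) / 11²
  = 8.5673 · 23328 / 121
  = 1651.72
Design effect: 1.9 × 1651.72 = 3138.28.
Adjust for 71% response: 3138.28 / 0.71 = 4420.11.
Round up → n = 4421 per group.

n = 4421 per group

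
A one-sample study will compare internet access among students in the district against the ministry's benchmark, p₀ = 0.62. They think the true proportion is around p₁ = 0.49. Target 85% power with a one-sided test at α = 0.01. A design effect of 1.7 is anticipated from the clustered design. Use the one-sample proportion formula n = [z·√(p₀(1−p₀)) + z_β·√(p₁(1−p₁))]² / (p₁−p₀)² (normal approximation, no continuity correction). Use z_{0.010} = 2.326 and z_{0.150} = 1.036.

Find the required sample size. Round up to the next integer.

n = 273

n = [z_α·√(p₀q₀) + z_β·√(p₁q₁)]² / (p₁ − p₀)²
  = [2.326·√(0.62·0.38) + 1.036·√(0.49·0.51)]² / (-0.13)²
  = [2.326·0.4854 + 1.036·0.4999]² / 0.0169
  = [1.6469]² / 0.0169
  = 160.49
Design effect: 1.7 × 160.49 = 272.83.
Round up → n = 273.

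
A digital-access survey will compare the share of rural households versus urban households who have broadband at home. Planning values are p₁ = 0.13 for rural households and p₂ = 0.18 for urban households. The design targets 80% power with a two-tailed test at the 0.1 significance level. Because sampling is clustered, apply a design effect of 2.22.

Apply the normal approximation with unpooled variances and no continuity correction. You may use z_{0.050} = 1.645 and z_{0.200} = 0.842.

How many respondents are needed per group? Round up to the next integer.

n = (z_{α/2} + z_β)² · [p₁(1−p₁) + p₂(1−p₂)] / (p₁ − p₂)²
  = (1.645 + 0.842)² · (0.13·0.87 + 0.18·0.82) / (-0.05)²
  = (2.487)² · (0.1131 + 0.1476) / 0.0025
  = 6.1852 · 0.2607 / 0.0025
  = 644.99
Design effect: 2.22 × 644.99 = 1431.88.
Round up → n = 1432 per group.

n = 1432 per group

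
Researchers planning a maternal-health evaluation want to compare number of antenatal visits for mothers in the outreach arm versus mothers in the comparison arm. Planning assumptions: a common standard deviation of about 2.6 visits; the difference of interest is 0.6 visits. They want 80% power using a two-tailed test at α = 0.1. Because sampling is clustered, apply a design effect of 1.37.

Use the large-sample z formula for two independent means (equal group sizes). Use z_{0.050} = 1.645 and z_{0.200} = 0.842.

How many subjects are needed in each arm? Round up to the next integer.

n = (z_{α/2} + z_β)² · (σ₁² + σ₂²) / δ²
  = (1.645 + 0.842)² · (2·2.6² = 13.52) / 0.6²
  = 6.1852 · 13.52 / 0.36
  = 232.29
Design effect: 1.37 × 232.29 = 318.23.
Round up → n = 319 per group.

n = 319 per group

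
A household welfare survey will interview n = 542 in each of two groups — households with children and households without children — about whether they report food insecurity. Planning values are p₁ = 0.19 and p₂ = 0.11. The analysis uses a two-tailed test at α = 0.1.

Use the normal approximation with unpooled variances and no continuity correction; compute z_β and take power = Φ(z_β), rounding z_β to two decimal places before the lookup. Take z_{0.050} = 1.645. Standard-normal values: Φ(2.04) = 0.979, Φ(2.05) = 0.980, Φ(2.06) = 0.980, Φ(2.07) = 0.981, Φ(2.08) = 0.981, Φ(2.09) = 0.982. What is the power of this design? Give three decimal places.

z_β = |p₁−p₂|·√(n/[p₁q₁+p₂q₂]) − z_{α/2}
    = 0.08 · √(542/0.2518) − 1.645
    = 0.08 · 46.3951 − 1.645
    = 3.7116 − 1.645 = 2.0666 → 2.07
Power = Φ(2.07) = 0.981.

Power ≈ 0.981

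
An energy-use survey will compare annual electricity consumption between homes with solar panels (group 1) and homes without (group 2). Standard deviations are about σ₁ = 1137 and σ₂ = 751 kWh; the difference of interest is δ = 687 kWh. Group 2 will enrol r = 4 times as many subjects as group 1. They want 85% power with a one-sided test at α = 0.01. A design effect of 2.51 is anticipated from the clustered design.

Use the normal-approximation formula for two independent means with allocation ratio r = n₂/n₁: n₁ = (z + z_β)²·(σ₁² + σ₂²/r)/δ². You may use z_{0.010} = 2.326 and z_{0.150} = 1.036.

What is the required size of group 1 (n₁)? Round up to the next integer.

n₁ = (z_α + z_β)² · (σ₁² + σ₂²/r) / δ²
   = (2.326 + 1.036)² · (1137² + 751²/4) / 687²
   = 11.3030 · (1292769 + 141000.2) / 471969
   = 11.3030 · 1433769.2 / 471969
   = 34.34
Design effect: 2.51 × 34.34 = 86.19.
Round up → n₁ = 87; n₂ = r·n₁ = 4 × 87 = 348.

n₁ = 87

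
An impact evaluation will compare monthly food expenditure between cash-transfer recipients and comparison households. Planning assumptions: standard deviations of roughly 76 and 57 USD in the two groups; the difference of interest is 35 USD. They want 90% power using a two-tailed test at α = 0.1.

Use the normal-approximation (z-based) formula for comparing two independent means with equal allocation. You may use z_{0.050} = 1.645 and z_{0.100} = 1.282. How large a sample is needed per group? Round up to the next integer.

n = 64 per group

n = (z_{α/2} + z_β)² · (σ₁² + σ₂²) / δ²
  = (1.645 + 1.282)² · (76² + 57² = 9025) / 35²
  = 8.5673 · 9025 / 1225
  = 63.12
Round up → n = 64 per group.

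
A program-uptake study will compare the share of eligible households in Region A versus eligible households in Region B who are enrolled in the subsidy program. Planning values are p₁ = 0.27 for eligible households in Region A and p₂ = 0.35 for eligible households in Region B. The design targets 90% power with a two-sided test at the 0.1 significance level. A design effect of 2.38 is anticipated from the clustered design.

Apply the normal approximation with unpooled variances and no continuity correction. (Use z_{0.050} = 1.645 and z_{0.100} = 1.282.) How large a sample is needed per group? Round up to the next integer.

n = (z_{α/2} + z_β)² · [p₁(1−p₁) + p₂(1−p₂)] / (p₁ − p₂)²
  = (1.645 + 1.282)² · (0.27·0.73 + 0.35·0.65) / (-0.08)²
  = (2.927)² · (0.1971 + 0.2275) / 0.0064
  = 8.5673 · 0.4246 / 0.0064
  = 568.39
Design effect: 2.38 × 568.39 = 1352.77.
Round up → n = 1353 per group.

n = 1353 per group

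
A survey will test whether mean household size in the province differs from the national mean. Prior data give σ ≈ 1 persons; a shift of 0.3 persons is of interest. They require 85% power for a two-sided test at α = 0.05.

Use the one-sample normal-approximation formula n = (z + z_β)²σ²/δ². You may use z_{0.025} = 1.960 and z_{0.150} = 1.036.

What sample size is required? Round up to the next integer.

n = (z_{α/2} + z_β)² · σ² / δ²
  = (1.960 + 1.036)² · 1² / 0.3²
  = 8.9760 · 1 / 0.09
  = 99.73
Round up → n = 100.

n = 100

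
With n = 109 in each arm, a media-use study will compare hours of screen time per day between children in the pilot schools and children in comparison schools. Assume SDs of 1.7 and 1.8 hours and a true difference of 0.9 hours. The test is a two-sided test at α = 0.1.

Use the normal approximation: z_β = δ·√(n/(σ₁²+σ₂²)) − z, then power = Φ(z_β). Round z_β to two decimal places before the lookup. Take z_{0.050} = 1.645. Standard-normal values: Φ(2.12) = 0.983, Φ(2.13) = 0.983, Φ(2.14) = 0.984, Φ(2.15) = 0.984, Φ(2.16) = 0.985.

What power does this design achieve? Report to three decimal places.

z_β = δ·√(n/(σ₁²+σ₂²)) − z_{α/2}
    = 0.9 · √(109/6.13) − 1.645
    = 0.9 · 4.21680 − 1.645
    = 3.7951 − 1.645 = 2.1501 → 2.15
Power = Φ(2.15) = 0.984.

Power ≈ 0.984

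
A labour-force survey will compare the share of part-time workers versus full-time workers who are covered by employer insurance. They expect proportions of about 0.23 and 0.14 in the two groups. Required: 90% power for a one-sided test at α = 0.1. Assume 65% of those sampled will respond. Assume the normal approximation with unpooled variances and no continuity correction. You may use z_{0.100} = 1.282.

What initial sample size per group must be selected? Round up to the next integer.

n = 372 per group

n = (z_α + z_β)² · [p₁(1−p₁) + p₂(1−p₂)] / (p₁ − p₂)²
  = (1.282 + 1.282)² · (0.23·0.77 + 0.14·0.86) / (0.09)²
  = (2.564)² · (0.1771 + 0.1204) / 0.0081
  = 6.5741 · 0.2975 / 0.0081
  = 241.46
Adjust for 65% response: 241.46 / 0.65 = 371.47.
Round up → n = 372 per group.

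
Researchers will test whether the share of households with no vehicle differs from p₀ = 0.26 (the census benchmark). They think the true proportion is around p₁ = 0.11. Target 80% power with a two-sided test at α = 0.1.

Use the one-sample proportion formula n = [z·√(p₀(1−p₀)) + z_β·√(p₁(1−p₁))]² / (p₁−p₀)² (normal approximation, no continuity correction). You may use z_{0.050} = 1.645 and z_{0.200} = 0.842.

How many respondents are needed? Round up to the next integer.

n = 44

n = [z_{α/2}·√(p₀q₀) + z_β·√(p₁q₁)]² / (p₁ − p₀)²
  = [1.645·√(0.26·0.74) + 0.842·√(0.11·0.89)]² / (-0.15)²
  = [1.645·0.4386 + 0.842·0.3129]² / 0.0225
  = [0.9850]² / 0.0225
  = 43.12
Round up → n = 44.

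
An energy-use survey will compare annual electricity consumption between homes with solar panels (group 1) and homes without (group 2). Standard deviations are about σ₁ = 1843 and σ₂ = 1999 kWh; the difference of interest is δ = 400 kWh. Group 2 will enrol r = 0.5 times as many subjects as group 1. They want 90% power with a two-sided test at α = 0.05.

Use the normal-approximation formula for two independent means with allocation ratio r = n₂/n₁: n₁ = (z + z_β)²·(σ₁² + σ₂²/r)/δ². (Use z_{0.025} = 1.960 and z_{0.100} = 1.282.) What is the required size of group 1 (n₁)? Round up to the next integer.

n₁ = 749

n₁ = (z_{α/2} + z_β)² · (σ₁² + σ₂²/r) / δ²
   = (1.960 + 1.282)² · (1843² + 1999²/0.5) / 400²
   = 10.5106 · (3396649 + 7992002) / 160000
   = 10.5106 · 11388651 / 160000
   = 748.13
Round up → n₁ = 749; n₂ = r·n₁ = 0.5 × 749 = 375.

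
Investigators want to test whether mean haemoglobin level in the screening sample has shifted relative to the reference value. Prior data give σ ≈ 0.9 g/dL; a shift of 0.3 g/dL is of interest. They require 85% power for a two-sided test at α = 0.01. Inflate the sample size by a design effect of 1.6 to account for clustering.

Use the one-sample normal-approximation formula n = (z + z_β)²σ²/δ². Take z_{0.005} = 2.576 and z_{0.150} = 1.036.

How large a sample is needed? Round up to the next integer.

n = 188

n = (z_{α/2} + z_β)² · σ² / δ²
  = (2.576 + 1.036)² · 0.9² / 0.3²
  = 13.0465 · 0.81 / 0.09
  = 117.42
Design effect: 1.6 × 117.42 = 187.87.
Round up → n = 188.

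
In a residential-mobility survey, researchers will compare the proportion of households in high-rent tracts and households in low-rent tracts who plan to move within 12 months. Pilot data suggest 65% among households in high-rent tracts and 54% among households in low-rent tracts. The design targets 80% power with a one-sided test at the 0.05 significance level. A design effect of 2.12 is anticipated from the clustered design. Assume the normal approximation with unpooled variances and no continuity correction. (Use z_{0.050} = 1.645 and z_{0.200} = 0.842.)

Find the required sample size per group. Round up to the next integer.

n = (z_α + z_β)² · [p₁(1−p₁) + p₂(1−p₂)] / (p₁ − p₂)²
  = (1.645 + 0.842)² · (0.65·0.35 + 0.54·0.46) / (0.11)²
  = (2.487)² · (0.2275 + 0.2484) / 0.0121
  = 6.1852 · 0.4759 / 0.0121
  = 243.27
Design effect: 2.12 × 243.27 = 515.72.
Round up → n = 516 per group.

n = 516 per group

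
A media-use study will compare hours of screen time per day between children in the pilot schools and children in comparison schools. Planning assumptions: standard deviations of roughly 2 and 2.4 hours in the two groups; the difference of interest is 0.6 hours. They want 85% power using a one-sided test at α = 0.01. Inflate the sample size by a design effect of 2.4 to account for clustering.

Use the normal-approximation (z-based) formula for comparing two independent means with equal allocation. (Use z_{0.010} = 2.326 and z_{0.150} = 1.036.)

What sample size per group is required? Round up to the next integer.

n = 736 per group

n = (z_α + z_β)² · (σ₁² + σ₂²) / δ²
  = (2.326 + 1.036)² · (2² + 2.4² = 9.76) / 0.6²
  = 11.3030 · 9.76 / 0.36
  = 306.44
Design effect: 2.4 × 306.44 = 735.45.
Round up → n = 736 per group.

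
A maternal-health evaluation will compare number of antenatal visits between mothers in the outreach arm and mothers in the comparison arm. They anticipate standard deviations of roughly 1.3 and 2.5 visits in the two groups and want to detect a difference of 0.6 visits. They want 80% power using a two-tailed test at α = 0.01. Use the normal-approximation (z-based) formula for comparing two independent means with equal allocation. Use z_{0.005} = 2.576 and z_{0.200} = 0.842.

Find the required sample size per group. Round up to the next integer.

n = (z_{α/2} + z_β)² · (σ₁² + σ₂²) / δ²
  = (2.576 + 0.842)² · (1.3² + 2.5² = 7.94) / 0.6²
  = 11.6827 · 7.94 / 0.36
  = 257.67
Round up → n = 258 per group.

n = 258 per group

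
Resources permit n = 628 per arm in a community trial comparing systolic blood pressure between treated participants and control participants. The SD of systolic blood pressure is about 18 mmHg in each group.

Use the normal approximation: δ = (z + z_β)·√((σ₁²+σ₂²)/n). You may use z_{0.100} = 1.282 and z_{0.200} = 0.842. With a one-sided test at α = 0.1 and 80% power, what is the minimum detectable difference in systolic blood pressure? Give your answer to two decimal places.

Minimum detectable difference ≈ 2.16 mmHg

δ = (z_α + z_β) · √((σ₁²+σ₂²)/n)
  = (1.282 + 0.842) · √(648/628)
  = 2.124 · √1.0318
  = 2.124 · 1.0158
  = 2.1576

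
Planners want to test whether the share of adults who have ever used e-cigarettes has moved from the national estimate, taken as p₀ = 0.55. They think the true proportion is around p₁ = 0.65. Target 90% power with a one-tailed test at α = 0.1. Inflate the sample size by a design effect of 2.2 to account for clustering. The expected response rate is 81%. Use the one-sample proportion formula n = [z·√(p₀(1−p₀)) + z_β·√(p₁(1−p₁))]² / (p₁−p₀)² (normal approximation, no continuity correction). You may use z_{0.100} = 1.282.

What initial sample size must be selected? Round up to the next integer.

n = [z_α·√(p₀q₀) + z_β·√(p₁q₁)]² / (p₁ − p₀)²
  = [1.282·√(0.55·0.45) + 1.282·√(0.65·0.35)]² / (0.10)²
  = [1.282·0.4975 + 1.282·0.4770]² / 0.0100
  = [1.2493]² / 0.0100
  = 156.07
Design effect: 2.2 × 156.07 = 343.34.
Adjust for 81% response: 343.34 / 0.81 = 423.88.
Round up → n = 424.

n = 424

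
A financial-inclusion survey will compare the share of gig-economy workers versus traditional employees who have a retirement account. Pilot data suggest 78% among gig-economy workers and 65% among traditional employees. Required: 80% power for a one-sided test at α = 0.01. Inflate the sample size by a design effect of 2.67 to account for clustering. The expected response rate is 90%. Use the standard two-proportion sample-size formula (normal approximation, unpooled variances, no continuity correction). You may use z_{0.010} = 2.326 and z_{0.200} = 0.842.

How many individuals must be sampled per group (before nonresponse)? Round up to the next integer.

n = (z_α + z_β)² · [p₁(1−p₁) + p₂(1−p₂)] / (p₁ − p₂)²
  = (2.326 + 0.842)² · (0.78·0.22 + 0.65·0.35) / (0.13)²
  = (3.168)² · (0.1716 + 0.2275) / 0.0169
  = 10.0362 · 0.3991 / 0.0169
  = 237.01
Design effect: 2.67 × 237.01 = 632.81.
Adjust for 90% response: 632.81 / 0.90 = 703.13.
Round up → n = 704 per group.

n = 704 per group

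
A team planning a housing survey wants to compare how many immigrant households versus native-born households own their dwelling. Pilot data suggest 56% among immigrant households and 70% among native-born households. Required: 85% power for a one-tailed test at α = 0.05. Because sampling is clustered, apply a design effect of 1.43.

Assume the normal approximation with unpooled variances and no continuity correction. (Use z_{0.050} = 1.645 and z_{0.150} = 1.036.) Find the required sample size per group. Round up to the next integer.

n = 240 per group

n = (z_α + z_β)² · [p₁(1−p₁) + p₂(1−p₂)] / (p₁ − p₂)²
  = (1.645 + 1.036)² · (0.56·0.44 + 0.70·0.30) / (-0.14)²
  = (2.681)² · (0.2464 + 0.2100) / 0.0196
  = 7.1878 · 0.4564 / 0.0196
  = 167.37
Design effect: 1.43 × 167.37 = 239.34.
Round up → n = 240 per group.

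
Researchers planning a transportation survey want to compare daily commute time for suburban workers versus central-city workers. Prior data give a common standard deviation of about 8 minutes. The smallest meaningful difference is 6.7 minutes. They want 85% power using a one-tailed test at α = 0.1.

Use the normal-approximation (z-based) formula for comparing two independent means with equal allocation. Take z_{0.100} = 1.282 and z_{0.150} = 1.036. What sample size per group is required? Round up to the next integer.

n = (z_α + z_β)² · (σ₁² + σ₂²) / δ²
  = (1.282 + 1.036)² · (2·8² = 128) / 6.7²
  = 5.3731 · 128 / 44.89
  = 15.32
Round up → n = 16 per group.

n = 16 per group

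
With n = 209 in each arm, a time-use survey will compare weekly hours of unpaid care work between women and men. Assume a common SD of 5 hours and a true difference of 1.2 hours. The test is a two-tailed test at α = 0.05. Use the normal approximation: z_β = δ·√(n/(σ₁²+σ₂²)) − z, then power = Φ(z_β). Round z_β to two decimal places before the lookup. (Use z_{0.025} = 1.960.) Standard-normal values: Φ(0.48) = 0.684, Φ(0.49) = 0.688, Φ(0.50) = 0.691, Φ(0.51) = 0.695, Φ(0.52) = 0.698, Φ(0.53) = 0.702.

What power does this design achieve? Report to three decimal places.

z_β = δ·√(n/(σ₁²+σ₂²)) − z_{α/2}
    = 1.2 · √(209/50) − 1.960
    = 1.2 · 2.04450 − 1.960
    = 2.4534 − 1.960 = 0.4934 → 0.49
Power = Φ(0.49) = 0.688.

Power ≈ 0.688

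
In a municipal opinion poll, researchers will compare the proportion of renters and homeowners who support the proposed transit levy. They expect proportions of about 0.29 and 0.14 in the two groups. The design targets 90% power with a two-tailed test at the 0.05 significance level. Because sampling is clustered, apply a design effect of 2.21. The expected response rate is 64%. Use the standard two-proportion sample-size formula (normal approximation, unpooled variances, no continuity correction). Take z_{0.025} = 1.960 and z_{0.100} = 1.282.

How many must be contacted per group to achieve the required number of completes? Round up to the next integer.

n = (z_{α/2} + z_β)² · [p₁(1−p₁) + p₂(1−p₂)] / (p₁ − p₂)²
  = (1.960 + 1.282)² · (0.29·0.71 + 0.14·0.86) / (0.15)²
  = (3.242)² · (0.2059 + 0.1204) / 0.0225
  = 10.5106 · 0.3263 / 0.0225
  = 152.43
Design effect: 2.21 × 152.43 = 336.86.
Adjust for 64% response: 336.86 / 0.64 = 526.35.
Round up → n = 527 per group.

n = 527 per group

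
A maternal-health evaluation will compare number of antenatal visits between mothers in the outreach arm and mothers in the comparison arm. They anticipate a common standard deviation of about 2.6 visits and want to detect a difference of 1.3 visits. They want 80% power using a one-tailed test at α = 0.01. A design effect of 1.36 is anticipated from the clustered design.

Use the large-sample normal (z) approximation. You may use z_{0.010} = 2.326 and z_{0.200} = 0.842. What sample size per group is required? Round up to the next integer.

n = (z_α + z_β)² · (σ₁² + σ₂²) / δ²
  = (2.326 + 0.842)² · (2·2.6² = 13.52) / 1.3²
  = 10.0362 · 13.52 / 1.69
  = 80.29
Design effect: 1.36 × 80.29 = 109.19.
Round up → n = 110 per group.

n = 110 per group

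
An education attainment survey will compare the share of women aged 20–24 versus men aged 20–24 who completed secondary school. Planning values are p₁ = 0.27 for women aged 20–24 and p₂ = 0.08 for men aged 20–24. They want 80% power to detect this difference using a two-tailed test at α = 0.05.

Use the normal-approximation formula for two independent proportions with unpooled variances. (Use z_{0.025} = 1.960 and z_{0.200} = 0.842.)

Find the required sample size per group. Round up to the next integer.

n = (z_{α/2} + z_β)² · [p₁(1−p₁) + p₂(1−p₂)] / (p₁ − p₂)²
  = (1.960 + 0.842)² · (0.27·0.73 + 0.08·0.92) / (0.19)²
  = (2.802)² · (0.1971 + 0.0736) / 0.0361
  = 7.8512 · 0.2707 / 0.0361
  = 58.87
Round up → n = 59 per group.

n = 59 per group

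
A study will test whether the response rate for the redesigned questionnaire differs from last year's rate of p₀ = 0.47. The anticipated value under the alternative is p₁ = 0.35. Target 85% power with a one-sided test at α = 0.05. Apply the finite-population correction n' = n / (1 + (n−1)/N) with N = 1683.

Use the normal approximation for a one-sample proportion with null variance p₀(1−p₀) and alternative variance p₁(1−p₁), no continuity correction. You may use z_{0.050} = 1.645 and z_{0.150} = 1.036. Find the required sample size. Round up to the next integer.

n = [z_α·√(p₀q₀) + z_β·√(p₁q₁)]² / (p₁ − p₀)²
  = [1.645·√(0.47·0.53) + 1.036·√(0.35·0.65)]² / (-0.12)²
  = [1.645·0.4991 + 1.036·0.4770]² / 0.0144
  = [1.3152]² / 0.0144
  = 120.11
Finite-population correction (N = 1683): 120.11 / (1 + (120.11 − 1)/1683) = 112.17.
Round up → n = 113.

n = 113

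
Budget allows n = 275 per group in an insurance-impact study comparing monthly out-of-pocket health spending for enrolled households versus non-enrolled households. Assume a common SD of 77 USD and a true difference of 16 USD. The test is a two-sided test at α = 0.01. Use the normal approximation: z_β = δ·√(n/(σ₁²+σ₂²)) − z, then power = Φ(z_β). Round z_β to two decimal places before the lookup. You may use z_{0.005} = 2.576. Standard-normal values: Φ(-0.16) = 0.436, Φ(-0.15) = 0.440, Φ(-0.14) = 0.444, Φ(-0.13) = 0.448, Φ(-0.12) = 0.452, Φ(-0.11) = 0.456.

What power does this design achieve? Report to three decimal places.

Power ≈ 0.444

z_β = δ·√(n/(σ₁²+σ₂²)) − z_{α/2}
    = 16 · √(275/11858) − 2.576
    = 16 · 0.15229 − 2.576
    = 2.4366 − 2.576 = -0.1394 → -0.14
Power = Φ(-0.14) = 0.444.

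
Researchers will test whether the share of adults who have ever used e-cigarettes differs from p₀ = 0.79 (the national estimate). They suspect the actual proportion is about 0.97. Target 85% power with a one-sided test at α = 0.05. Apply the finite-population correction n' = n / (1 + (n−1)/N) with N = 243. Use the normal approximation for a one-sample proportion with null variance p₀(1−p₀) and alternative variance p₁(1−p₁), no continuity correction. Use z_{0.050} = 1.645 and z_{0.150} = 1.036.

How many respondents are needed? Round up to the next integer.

n = [z_α·√(p₀q₀) + z_β·√(p₁q₁)]² / (p₁ − p₀)²
  = [1.645·√(0.79·0.21) + 1.036·√(0.97·0.03)]² / (0.18)²
  = [1.645·0.4073 + 1.036·0.1706]² / 0.0324
  = [0.8468]² / 0.0324
  = 22.13
Finite-population correction (N = 243): 22.13 / (1 + (22.13 − 1)/243) = 20.36.
Round up → n = 21.

n = 21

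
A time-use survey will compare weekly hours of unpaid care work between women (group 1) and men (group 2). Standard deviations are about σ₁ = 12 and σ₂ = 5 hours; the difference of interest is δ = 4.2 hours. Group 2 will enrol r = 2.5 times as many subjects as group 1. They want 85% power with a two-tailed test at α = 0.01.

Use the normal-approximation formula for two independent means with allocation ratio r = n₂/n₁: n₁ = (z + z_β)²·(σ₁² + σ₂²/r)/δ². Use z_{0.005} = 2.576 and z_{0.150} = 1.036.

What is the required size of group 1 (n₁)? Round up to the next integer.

n₁ = 114

n₁ = (z_{α/2} + z_β)² · (σ₁² + σ₂²/r) / δ²
   = (2.576 + 1.036)² · (12² + 5²/2.5) / 4.2²
   = 13.0465 · (144 + 10) / 17.64
   = 13.0465 · 154 / 17.64
   = 113.90
Round up → n₁ = 114; n₂ = r·n₁ = 2.5 × 114 = 285.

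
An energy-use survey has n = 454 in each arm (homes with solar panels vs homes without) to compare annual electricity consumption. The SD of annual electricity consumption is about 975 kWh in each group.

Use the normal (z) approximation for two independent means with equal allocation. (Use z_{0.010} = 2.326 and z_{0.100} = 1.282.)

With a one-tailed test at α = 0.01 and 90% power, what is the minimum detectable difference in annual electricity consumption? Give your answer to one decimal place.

Minimum detectable difference ≈ 233.5 kWh

δ = (z_α + z_β) · √((σ₁²+σ₂²)/n)
  = (2.326 + 1.282) · √(1901250/454)
  = 3.608 · √4187.8
  = 3.608 · 64.7130
  = 233.4846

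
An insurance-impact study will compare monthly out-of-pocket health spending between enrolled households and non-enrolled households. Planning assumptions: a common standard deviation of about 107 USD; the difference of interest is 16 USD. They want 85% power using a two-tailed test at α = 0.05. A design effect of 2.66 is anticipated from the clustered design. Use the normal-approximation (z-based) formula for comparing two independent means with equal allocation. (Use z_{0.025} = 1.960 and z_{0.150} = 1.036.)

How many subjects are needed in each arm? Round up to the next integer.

n = 2136 per group

n = (z_{α/2} + z_β)² · (σ₁² + σ₂²) / δ²
  = (1.960 + 1.036)² · (2·107² = 22898) / 16²
  = 8.9760 · 22898 / 256
  = 802.86
Design effect: 2.66 × 802.86 = 2135.61.
Round up → n = 2136 per group.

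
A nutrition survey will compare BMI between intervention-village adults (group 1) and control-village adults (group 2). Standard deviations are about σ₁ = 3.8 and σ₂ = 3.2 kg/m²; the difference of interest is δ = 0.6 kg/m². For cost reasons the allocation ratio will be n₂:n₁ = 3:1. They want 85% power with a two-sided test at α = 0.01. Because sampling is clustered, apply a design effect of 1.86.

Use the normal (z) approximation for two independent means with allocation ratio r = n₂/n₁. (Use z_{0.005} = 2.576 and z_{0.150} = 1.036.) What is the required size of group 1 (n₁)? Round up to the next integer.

n₁ = 1204

n₁ = (z_{α/2} + z_β)² · (σ₁² + σ₂²/r) / δ²
   = (2.576 + 1.036)² · (3.8² + 3.2²/3) / 0.6²
   = 13.0465 · (14.44 + 3.4133) / 0.36
   = 13.0465 · 17.8533 / 0.36
   = 647.01
Design effect: 1.86 × 647.01 = 1203.44.
Round up → n₁ = 1204; n₂ = r·n₁ = 3 × 1204 = 3612.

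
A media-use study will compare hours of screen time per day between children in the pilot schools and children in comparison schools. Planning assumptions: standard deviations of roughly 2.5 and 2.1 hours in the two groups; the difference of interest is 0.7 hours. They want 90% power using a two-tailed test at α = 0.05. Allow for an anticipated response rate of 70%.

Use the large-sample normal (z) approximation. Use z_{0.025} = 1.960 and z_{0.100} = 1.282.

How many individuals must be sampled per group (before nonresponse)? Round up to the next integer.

n = 327 per group

n = (z_{α/2} + z_β)² · (σ₁² + σ₂²) / δ²
  = (1.960 + 1.282)² · (2.5² + 2.1² = 10.66) / 0.7²
  = 10.5106 · 10.66 / 0.49
  = 228.66
Adjust for 70% response: 228.66 / 0.70 = 326.65.
Round up → n = 327 per group.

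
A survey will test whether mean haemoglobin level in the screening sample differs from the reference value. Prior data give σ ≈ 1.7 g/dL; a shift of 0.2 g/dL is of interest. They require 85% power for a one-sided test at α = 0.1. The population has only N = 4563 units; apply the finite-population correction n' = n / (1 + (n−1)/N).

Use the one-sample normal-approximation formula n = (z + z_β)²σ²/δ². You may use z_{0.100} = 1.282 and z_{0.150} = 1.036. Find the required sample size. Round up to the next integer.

n = (z_α + z_β)² · σ² / δ²
  = (1.282 + 1.036)² · 1.7² / 0.2²
  = 5.3731 · 2.89 / 0.04
  = 388.21
Finite-population correction (N = 4563): 388.21 / (1 + (388.21 − 1)/4563) = 357.84.
Round up → n = 358.

n = 358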